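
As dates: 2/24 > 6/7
False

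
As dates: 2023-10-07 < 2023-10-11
True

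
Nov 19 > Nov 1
True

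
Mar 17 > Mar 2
True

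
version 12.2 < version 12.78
True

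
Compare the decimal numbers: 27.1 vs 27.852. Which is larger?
27.852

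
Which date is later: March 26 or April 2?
April 2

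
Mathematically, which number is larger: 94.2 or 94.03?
94.2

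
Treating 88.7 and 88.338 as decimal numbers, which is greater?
88.7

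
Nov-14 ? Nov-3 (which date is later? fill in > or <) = >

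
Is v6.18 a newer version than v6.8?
Yes. Version numbers are compared segment by segment as integers, not as decimals: minor version 18 > 8, so v6.18 > v6.8 (even though the decimal 6.18 < 6.8).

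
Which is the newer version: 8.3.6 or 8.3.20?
8.3.20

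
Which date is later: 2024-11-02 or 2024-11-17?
2024-11-17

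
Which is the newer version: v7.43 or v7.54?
v7.54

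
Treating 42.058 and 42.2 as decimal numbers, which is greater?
42.2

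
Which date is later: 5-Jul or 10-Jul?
10-Jul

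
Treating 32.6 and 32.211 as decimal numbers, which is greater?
32.6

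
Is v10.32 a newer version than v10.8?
Yes. Version numbers are compared segment by segment as integers, not as decimals: minor version 32 > 8, so v10.32 > v10.8 (even though the decimal 10.32 < 10.8).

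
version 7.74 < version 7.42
False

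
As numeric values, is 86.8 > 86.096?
True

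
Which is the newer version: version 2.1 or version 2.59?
version 2.59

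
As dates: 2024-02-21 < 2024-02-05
False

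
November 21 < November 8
False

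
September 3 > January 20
True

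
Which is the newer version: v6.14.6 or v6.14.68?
v6.14.68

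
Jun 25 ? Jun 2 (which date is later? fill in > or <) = >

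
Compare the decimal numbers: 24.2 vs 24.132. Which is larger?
24.2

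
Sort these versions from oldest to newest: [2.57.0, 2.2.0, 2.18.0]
[2.2.0, 2.18.0, 2.57.0]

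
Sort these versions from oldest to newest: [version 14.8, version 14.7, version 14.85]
[version 14.7, version 14.8, version 14.85]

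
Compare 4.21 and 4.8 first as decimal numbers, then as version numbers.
As decimals: 4.21 < 4.8. As versions: v4.21 > v4.8 (minor version 21 > 8).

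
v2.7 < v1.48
False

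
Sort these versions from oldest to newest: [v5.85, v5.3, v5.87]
[v5.3, v5.85, v5.87]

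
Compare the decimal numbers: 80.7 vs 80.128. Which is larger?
80.7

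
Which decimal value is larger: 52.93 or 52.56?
52.93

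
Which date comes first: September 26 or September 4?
September 4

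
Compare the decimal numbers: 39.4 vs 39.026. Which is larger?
39.4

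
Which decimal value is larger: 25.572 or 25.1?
25.572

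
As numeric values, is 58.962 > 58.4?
True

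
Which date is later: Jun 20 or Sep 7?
Sep 7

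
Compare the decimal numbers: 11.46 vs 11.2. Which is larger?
11.46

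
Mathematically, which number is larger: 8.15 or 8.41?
8.41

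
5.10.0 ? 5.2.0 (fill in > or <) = >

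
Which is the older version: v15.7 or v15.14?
v15.7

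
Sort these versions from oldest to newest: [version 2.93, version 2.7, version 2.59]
[version 2.7, version 2.59, version 2.93]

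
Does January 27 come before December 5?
Yes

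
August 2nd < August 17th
True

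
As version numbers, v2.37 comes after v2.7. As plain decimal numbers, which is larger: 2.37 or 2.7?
2.7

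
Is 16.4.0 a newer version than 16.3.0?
Yes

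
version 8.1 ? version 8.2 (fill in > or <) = <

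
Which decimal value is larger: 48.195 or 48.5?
48.5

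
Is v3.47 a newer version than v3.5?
Yes. Version numbers are compared segment by segment as integers, not as decimals: minor version 47 > 5, so v3.47 > v3.5 (even though the decimal 3.47 < 3.5).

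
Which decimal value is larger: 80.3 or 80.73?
80.73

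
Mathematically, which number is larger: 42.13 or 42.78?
42.78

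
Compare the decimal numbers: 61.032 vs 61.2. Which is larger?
61.2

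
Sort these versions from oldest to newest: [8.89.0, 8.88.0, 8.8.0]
[8.8.0, 8.88.0, 8.89.0]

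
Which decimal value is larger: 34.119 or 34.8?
34.8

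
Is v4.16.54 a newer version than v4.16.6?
Yes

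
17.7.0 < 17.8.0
True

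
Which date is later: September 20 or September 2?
September 20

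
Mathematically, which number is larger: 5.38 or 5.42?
5.42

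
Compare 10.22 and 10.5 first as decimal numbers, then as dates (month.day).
As decimals: 10.22 < 10.5. As dates: 10/22 is later than 10/5 (day 22 > day 5).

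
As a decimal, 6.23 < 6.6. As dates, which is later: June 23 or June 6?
June 23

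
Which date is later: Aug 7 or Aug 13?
Aug 13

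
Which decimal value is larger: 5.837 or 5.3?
5.837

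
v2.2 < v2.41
True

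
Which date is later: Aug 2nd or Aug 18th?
Aug 18th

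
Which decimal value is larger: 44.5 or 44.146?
44.5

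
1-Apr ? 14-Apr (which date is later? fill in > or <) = <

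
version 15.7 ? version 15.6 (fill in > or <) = >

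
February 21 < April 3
True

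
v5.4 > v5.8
False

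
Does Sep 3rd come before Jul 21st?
No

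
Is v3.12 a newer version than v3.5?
Yes. Version numbers are compared segment by segment as integers, not as decimals: minor version 12 > 5, so v3.12 > v3.5 (even though the decimal 3.12 < 3.5).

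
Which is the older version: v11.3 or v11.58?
v11.3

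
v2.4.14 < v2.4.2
False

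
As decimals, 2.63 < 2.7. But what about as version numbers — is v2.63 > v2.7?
True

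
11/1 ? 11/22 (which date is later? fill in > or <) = <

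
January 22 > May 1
False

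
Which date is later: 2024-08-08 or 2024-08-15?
2024-08-15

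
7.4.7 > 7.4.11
False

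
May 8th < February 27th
False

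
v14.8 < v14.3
False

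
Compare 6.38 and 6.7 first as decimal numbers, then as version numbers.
As decimals: 6.38 < 6.7. As versions: v6.38 > v6.7 (minor version 38 > 7).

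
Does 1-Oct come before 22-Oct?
Yes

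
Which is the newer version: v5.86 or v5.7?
v5.86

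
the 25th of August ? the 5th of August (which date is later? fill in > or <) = >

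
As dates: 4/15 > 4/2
True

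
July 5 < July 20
True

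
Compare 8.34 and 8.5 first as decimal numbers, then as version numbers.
As decimals: 8.34 < 8.5. As versions: v8.34 > v8.5 (minor version 34 > 5).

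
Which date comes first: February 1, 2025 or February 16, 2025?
February 1, 2025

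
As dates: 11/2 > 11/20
False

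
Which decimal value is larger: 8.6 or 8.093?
8.6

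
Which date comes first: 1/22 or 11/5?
1/22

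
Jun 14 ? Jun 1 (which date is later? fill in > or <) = >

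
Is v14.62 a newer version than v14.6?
Yes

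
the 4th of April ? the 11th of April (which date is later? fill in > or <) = <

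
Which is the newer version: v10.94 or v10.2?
v10.94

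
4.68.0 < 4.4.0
False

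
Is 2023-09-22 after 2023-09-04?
Yes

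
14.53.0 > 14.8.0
True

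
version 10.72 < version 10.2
False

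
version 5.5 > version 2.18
True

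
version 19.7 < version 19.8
True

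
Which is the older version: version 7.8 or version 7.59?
version 7.8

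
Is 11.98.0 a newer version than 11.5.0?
Yes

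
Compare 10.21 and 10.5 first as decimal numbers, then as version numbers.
As decimals: 10.21 < 10.5. As versions: v10.21 > v10.5 (minor version 21 > 5).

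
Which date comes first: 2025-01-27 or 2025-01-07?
2025-01-07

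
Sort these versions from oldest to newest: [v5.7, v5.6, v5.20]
[v5.6, v5.7, v5.20]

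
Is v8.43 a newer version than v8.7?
Yes. Version numbers are compared segment by segment as integers, not as decimals: minor version 43 > 7, so v8.43 > v8.7 (even though the decimal 8.43 < 8.7).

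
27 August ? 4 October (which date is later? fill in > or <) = <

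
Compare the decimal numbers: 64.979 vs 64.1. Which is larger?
64.979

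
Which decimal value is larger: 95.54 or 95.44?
95.54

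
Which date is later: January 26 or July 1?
July 1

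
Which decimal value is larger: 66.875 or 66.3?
66.875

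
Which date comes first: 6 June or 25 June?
6 June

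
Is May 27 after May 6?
Yes. Day 27 comes after day 6 in May — this is a date comparison, not a decimal one (the decimal 5.27 would be smaller than 5.6).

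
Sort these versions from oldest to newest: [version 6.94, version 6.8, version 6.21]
[version 6.8, version 6.21, version 6.94]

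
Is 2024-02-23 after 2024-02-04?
Yes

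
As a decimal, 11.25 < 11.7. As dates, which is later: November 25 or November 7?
November 25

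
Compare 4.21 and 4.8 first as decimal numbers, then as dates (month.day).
As decimals: 4.21 < 4.8. As dates: 4/21 is later than 4/8 (day 21 > day 8).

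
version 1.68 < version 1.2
False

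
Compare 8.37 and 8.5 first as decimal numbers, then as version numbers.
As decimals: 8.37 < 8.5. As versions: v8.37 > v8.5 (minor version 37 > 5).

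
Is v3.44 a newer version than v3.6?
Yes. Version numbers are compared segment by segment as integers, not as decimals: minor version 44 > 6, so v3.44 > v3.6 (even though the decimal 3.44 < 3.6).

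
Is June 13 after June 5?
Yes. Day 13 comes after day 5 in June — this is a date comparison, not a decimal one (the decimal 6.13 would be smaller than 6.5).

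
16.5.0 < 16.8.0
True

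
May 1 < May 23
True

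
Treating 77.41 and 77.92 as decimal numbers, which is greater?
77.92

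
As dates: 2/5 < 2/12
True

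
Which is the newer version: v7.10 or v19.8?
v19.8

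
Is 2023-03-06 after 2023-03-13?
No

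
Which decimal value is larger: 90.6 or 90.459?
90.6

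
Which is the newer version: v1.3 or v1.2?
v1.3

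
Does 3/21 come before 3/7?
No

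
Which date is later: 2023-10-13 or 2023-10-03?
2023-10-13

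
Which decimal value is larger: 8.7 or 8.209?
8.7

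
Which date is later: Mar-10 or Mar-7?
Mar-10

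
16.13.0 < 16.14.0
True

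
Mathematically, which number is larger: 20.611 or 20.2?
20.611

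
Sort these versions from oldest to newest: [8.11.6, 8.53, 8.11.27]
[8.11.6, 8.11.27, 8.53]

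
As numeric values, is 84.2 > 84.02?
True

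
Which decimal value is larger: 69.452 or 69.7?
69.7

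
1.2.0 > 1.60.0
False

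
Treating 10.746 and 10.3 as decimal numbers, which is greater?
10.746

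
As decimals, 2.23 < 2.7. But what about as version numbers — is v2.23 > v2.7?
True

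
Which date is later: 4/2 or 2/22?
4/2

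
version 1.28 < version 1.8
False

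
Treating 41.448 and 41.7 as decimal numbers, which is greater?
41.7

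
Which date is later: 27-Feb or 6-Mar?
6-Mar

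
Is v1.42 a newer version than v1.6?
Yes. Version numbers are compared segment by segment as integers, not as decimals: minor version 42 > 6, so v1.42 > v1.6 (even though the decimal 1.42 < 1.6).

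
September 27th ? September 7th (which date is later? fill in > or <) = >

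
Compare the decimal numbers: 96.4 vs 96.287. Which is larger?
96.4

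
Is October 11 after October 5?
Yes. Day 11 comes after day 5 in October — this is a date comparison, not a decimal one (the decimal 10.11 would be smaller than 10.5).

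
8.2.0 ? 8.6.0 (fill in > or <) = <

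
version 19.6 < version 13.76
False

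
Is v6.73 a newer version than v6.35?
Yes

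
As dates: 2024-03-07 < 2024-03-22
True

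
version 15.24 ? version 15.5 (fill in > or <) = >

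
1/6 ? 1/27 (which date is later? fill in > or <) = <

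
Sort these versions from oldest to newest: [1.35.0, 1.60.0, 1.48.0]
[1.35.0, 1.48.0, 1.60.0]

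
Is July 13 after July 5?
Yes. Day 13 comes after day 5 in July — this is a date comparison, not a decimal one (the decimal 7.13 would be smaller than 7.5).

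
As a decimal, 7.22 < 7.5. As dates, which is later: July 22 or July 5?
July 22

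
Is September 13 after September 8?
Yes. Day 13 comes after day 8 in September — this is a date comparison, not a decimal one (the decimal 9.13 would be smaller than 9.8).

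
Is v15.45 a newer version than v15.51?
No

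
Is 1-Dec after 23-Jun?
Yes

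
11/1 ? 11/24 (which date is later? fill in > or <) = <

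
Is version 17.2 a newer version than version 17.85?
No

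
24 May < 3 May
False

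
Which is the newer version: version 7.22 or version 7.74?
version 7.74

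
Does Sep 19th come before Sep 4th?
No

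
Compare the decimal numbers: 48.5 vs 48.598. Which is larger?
48.598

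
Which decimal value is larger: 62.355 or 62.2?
62.355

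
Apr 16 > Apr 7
True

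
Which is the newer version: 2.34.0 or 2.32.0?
2.34.0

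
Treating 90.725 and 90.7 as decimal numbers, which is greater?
90.725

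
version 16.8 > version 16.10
False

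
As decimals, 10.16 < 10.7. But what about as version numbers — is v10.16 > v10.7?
True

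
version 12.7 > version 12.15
False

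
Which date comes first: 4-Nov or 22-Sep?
22-Sep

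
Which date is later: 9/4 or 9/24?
9/24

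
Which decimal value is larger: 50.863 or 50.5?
50.863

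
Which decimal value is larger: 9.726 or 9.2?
9.726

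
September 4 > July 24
True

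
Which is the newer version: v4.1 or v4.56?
v4.56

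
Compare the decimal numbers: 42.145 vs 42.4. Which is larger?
42.4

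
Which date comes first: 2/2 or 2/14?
2/2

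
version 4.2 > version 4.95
False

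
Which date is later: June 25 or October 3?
October 3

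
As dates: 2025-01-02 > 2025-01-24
False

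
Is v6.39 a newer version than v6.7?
Yes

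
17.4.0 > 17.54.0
False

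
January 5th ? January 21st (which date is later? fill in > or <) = <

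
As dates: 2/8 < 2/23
True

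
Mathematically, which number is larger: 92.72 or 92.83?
92.83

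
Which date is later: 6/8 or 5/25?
6/8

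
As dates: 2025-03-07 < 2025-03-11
True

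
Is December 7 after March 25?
Yes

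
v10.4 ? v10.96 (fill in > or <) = <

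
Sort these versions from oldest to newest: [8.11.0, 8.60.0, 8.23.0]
[8.11.0, 8.23.0, 8.60.0]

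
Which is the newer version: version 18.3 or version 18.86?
version 18.86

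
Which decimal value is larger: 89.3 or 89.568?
89.568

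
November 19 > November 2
True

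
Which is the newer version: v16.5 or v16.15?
v16.15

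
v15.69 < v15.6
False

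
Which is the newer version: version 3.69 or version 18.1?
version 18.1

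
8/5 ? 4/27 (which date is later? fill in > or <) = >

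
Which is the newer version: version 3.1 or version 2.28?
version 3.1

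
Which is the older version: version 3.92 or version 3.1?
version 3.1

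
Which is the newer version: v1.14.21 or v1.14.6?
v1.14.21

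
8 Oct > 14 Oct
False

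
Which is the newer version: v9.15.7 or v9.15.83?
v9.15.83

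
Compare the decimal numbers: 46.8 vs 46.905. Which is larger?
46.905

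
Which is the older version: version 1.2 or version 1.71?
version 1.2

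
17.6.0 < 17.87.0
True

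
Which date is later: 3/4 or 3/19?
3/19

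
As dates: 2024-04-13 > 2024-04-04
True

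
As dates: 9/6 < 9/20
True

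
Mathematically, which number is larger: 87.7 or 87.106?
87.7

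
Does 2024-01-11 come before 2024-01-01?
No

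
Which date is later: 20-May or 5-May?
20-May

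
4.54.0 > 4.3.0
True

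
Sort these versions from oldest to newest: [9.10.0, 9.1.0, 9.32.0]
[9.1.0, 9.10.0, 9.32.0]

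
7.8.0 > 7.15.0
False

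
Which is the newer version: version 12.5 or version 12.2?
version 12.5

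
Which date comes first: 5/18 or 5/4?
5/4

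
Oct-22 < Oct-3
False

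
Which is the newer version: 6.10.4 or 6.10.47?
6.10.47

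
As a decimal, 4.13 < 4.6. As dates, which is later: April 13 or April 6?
April 13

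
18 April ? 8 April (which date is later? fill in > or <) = >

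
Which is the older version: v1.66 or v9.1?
v1.66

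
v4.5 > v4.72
False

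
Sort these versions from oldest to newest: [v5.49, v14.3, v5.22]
[v5.22, v5.49, v14.3]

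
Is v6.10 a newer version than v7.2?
No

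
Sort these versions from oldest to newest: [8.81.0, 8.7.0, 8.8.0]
[8.7.0, 8.8.0, 8.81.0]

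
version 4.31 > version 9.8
False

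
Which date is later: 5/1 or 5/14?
5/14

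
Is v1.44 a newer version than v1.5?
Yes. Version numbers are compared segment by segment as integers, not as decimals: minor version 44 > 5, so v1.44 > v1.5 (even though the decimal 1.44 < 1.5).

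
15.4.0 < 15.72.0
True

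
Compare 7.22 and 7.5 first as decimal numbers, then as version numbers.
As decimals: 7.22 < 7.5. As versions: v7.22 > v7.5 (minor version 22 > 5).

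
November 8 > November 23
False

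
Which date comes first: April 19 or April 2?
April 2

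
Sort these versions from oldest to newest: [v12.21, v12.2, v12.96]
[v12.2, v12.21, v12.96]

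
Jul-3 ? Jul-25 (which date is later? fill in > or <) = <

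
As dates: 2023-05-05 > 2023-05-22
False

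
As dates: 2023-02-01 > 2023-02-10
False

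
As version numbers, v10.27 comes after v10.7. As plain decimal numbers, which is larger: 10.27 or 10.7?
10.7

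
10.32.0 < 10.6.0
False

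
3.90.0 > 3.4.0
True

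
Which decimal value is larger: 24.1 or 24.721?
24.721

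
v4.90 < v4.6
False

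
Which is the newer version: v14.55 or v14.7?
v14.55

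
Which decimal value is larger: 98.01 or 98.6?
98.6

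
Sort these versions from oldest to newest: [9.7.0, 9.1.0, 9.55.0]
[9.1.0, 9.7.0, 9.55.0]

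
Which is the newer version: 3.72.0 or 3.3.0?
3.72.0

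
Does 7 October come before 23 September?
No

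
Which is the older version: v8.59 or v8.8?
v8.8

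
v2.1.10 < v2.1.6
False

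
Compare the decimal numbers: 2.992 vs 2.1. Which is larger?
2.992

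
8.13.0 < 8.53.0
True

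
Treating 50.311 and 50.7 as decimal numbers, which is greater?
50.7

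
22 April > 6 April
True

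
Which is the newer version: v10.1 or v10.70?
v10.70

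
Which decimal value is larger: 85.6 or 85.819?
85.819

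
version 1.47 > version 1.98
False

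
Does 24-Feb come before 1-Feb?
No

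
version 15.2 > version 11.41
True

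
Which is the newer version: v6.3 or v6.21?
v6.21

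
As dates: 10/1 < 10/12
True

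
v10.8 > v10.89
False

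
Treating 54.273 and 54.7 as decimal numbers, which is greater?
54.7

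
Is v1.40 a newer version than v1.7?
Yes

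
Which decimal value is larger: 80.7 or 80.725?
80.725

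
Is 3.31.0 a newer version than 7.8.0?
No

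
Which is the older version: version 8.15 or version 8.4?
version 8.4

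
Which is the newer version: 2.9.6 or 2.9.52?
2.9.52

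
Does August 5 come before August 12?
Yes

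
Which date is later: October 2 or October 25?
October 25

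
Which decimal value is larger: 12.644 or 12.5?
12.644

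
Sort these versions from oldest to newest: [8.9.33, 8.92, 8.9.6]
[8.9.6, 8.9.33, 8.92]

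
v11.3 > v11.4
False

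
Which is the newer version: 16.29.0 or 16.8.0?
16.29.0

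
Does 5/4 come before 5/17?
Yes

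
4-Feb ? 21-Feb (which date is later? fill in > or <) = <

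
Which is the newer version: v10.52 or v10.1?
v10.52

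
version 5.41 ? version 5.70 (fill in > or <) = <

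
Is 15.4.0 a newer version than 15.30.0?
No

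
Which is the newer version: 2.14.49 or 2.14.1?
2.14.49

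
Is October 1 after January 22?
Yes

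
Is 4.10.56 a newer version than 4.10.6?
Yes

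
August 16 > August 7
True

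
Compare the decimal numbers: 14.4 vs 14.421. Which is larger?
14.421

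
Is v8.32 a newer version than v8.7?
Yes. Version numbers are compared segment by segment as integers, not as decimals: minor version 32 > 7, so v8.32 > v8.7 (even though the decimal 8.32 < 8.7).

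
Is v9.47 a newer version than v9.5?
Yes. Version numbers are compared segment by segment as integers, not as decimals: minor version 47 > 5, so v9.47 > v9.5 (even though the decimal 9.47 < 9.5).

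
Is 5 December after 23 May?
Yes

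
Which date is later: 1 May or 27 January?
1 May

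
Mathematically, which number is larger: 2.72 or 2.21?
2.72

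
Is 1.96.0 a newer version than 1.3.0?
Yes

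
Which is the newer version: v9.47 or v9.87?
v9.87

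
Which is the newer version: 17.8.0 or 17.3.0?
17.8.0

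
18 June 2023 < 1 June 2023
False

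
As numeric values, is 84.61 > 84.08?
True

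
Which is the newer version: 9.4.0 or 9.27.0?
9.27.0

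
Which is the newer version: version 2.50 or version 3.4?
version 3.4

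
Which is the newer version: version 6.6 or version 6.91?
version 6.91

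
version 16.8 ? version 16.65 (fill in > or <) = <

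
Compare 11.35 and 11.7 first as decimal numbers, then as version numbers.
As decimals: 11.35 < 11.7. As versions: v11.35 > v11.7 (minor version 35 > 7).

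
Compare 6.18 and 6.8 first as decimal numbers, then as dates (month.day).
As decimals: 6.18 < 6.8. As dates: 6/18 is later than 6/8 (day 18 > day 8).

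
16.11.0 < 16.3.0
False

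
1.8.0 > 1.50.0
False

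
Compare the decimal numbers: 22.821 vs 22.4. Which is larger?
22.821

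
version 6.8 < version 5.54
False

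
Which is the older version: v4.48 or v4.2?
v4.2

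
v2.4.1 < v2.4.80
True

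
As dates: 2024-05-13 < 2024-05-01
False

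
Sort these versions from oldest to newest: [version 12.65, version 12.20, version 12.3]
[version 12.3, version 12.20, version 12.65]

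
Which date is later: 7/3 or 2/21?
7/3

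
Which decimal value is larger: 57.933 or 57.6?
57.933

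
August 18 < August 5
False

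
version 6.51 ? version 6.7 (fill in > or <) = >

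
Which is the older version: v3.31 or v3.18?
v3.18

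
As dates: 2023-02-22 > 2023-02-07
True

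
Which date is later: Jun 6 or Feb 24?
Jun 6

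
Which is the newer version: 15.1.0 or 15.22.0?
15.22.0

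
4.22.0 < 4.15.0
False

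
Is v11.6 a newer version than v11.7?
No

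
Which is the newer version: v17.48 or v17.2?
v17.48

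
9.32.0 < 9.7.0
False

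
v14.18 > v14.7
True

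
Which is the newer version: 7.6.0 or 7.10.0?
7.10.0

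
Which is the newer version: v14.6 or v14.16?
v14.16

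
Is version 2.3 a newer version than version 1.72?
Yes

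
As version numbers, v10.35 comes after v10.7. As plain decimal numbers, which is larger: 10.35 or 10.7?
10.7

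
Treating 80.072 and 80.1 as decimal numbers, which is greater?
80.1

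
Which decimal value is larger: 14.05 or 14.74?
14.74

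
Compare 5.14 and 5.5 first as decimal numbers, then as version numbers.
As decimals: 5.14 < 5.5. As versions: v5.14 > v5.5 (minor version 14 > 5).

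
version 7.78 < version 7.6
False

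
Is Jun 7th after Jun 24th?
No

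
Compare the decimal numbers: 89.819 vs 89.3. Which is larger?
89.819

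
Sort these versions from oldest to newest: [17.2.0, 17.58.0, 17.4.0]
[17.2.0, 17.4.0, 17.58.0]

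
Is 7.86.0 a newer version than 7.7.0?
Yes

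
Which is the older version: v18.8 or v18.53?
v18.8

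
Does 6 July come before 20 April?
No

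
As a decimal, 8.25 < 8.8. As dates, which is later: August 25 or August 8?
August 25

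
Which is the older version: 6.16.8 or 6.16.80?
6.16.8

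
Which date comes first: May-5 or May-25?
May-5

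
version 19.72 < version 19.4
False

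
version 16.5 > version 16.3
True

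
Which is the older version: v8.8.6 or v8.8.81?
v8.8.6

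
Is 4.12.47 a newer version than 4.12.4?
Yes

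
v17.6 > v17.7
False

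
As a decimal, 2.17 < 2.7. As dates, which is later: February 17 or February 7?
February 17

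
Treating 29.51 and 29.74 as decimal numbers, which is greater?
29.74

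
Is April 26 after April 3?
Yes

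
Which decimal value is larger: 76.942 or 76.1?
76.942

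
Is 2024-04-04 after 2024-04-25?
No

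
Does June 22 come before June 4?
No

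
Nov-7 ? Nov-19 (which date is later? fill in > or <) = <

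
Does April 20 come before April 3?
No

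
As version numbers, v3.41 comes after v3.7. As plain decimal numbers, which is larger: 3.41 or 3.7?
3.7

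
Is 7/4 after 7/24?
No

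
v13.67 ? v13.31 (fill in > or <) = >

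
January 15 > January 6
True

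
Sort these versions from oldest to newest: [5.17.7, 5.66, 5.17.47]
[5.17.7, 5.17.47, 5.66]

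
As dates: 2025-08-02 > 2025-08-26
False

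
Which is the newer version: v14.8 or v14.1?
v14.8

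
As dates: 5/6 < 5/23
True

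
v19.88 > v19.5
True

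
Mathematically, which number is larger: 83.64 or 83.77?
83.77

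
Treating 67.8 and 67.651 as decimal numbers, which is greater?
67.8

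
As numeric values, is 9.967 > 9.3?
True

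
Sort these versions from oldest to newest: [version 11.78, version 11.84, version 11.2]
[version 11.2, version 11.78, version 11.84]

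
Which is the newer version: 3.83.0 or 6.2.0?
6.2.0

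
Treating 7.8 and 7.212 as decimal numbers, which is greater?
7.8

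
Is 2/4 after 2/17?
No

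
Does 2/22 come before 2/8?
No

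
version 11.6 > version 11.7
False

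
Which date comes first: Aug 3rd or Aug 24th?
Aug 3rd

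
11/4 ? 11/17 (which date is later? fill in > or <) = <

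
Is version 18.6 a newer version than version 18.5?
Yes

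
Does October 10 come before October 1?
No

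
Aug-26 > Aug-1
True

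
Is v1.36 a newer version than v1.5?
Yes. Version numbers are compared segment by segment as integers, not as decimals: minor version 36 > 5, so v1.36 > v1.5 (even though the decimal 1.36 < 1.5).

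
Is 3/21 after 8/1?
No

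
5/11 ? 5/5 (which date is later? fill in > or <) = >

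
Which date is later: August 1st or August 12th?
August 12th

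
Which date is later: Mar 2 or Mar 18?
Mar 18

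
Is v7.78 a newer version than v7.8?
Yes. Version numbers are compared segment by segment as integers, not as decimals: minor version 78 > 8, so v7.78 > v7.8 (even though the decimal 7.78 < 7.8).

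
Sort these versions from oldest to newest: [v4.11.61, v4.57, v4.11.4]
[v4.11.4, v4.11.61, v4.57]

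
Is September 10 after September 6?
Yes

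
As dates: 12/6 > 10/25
True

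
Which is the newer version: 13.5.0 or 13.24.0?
13.24.0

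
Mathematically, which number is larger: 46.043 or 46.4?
46.4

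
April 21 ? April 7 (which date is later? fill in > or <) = >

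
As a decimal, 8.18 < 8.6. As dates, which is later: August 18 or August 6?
August 18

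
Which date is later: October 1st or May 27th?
October 1st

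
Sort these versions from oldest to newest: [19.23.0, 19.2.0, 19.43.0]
[19.2.0, 19.23.0, 19.43.0]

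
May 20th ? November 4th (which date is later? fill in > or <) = <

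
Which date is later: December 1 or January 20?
December 1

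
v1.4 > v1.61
False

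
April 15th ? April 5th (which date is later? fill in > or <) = >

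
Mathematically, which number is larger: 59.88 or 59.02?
59.88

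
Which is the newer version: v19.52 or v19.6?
v19.52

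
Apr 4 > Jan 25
True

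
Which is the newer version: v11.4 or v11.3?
v11.4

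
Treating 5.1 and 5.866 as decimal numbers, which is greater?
5.866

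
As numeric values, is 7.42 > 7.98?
False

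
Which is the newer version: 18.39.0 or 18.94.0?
18.94.0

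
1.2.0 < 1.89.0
True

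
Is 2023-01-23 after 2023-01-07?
Yes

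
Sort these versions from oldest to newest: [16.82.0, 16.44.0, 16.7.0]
[16.7.0, 16.44.0, 16.82.0]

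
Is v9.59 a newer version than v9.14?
Yes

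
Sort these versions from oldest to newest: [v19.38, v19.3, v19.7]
[v19.3, v19.7, v19.38]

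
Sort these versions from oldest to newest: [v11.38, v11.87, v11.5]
[v11.5, v11.38, v11.87]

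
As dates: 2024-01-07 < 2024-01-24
True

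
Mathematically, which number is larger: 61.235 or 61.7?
61.7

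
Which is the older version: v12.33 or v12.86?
v12.33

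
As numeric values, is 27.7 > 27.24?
True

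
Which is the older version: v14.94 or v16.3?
v14.94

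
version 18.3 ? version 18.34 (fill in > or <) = <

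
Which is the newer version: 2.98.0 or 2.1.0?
2.98.0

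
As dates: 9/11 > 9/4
True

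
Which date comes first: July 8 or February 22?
February 22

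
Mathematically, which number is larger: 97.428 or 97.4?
97.428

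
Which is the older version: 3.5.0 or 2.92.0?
2.92.0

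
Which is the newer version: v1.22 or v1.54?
v1.54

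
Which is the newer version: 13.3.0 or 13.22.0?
13.22.0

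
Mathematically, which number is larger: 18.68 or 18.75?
18.75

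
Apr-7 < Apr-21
True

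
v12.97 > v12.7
True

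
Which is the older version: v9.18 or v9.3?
v9.3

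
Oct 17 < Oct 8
False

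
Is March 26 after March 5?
Yes. Day 26 comes after day 5 in March — this is a date comparison, not a decimal one (the decimal 3.26 would be smaller than 3.5).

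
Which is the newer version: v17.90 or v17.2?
v17.90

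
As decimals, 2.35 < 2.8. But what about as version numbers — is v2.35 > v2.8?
True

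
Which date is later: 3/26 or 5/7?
5/7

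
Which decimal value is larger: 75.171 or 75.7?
75.7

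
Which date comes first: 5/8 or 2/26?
2/26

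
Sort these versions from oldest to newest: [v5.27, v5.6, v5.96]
[v5.6, v5.27, v5.96]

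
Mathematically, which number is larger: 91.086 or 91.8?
91.8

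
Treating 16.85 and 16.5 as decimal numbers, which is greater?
16.85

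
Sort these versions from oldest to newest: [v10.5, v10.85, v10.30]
[v10.5, v10.30, v10.85]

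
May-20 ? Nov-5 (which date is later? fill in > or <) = <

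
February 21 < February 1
False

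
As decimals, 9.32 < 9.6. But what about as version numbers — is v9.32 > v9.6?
True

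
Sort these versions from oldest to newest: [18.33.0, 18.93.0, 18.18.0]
[18.18.0, 18.33.0, 18.93.0]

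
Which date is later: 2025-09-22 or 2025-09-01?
2025-09-22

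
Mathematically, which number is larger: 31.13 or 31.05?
31.13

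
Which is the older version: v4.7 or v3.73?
v3.73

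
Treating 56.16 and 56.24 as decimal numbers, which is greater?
56.24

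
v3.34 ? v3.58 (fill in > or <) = <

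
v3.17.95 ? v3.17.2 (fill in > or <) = >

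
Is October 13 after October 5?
Yes. Day 13 comes after day 5 in October — this is a date comparison, not a decimal one (the decimal 10.13 would be smaller than 10.5).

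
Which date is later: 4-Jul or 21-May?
4-Jul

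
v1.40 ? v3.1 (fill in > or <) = <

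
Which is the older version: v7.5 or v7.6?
v7.5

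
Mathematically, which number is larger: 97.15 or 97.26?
97.26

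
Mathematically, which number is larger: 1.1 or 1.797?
1.797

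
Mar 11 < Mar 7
False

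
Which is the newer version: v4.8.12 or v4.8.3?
v4.8.12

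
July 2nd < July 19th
True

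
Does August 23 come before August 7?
No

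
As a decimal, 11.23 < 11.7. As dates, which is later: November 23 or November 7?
November 23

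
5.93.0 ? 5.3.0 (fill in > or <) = >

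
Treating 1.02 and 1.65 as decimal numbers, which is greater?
1.65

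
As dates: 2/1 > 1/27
True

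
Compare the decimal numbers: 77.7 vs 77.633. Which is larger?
77.7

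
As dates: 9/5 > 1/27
True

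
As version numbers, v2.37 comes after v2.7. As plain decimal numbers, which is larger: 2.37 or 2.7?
2.7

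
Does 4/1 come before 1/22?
No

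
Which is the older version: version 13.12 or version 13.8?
version 13.8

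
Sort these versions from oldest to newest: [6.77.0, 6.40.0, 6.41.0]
[6.40.0, 6.41.0, 6.77.0]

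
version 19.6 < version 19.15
True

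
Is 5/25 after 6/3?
No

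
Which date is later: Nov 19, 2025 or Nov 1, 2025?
Nov 19, 2025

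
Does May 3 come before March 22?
No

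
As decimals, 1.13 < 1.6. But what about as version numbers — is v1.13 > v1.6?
True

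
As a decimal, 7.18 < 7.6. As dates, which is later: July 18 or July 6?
July 18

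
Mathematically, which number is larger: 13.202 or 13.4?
13.4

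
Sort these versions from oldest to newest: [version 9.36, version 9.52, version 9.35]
[version 9.35, version 9.36, version 9.52]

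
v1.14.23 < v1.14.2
False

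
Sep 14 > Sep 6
True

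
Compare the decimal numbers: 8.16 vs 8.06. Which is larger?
8.16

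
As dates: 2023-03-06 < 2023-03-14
True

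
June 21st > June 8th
True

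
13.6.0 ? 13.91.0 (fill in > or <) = <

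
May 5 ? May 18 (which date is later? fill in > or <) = <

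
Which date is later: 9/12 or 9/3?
9/12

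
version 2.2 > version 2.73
False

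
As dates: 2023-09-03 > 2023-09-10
False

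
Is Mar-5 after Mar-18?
No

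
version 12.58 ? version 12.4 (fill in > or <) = >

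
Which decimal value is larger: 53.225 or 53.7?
53.7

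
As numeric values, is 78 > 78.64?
False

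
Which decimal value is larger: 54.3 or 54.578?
54.578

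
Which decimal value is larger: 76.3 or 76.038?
76.3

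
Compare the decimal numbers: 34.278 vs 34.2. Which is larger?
34.278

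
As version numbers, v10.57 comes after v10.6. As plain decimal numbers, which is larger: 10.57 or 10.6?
10.6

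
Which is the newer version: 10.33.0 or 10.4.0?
10.33.0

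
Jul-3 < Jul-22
True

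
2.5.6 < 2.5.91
True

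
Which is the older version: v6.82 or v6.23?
v6.23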